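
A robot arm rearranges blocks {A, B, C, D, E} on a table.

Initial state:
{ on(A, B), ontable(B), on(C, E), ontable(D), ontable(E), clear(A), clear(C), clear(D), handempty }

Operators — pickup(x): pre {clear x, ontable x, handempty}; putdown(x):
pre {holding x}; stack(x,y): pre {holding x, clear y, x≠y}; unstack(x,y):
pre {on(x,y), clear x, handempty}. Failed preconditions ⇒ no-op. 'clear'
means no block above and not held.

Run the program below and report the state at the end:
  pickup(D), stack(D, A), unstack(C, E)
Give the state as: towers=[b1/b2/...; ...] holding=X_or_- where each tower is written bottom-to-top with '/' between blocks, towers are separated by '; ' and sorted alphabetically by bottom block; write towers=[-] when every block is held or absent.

towers=[B/A/D; E] holding=C

step 1 (pickup(D)): towers=[B/A; E/C] holding=D
step 2 (stack(D, A)): towers=[B/A/D; E/C] holding=-
step 3 (unstack(C, E)): towers=[B/A/D; E] holding=C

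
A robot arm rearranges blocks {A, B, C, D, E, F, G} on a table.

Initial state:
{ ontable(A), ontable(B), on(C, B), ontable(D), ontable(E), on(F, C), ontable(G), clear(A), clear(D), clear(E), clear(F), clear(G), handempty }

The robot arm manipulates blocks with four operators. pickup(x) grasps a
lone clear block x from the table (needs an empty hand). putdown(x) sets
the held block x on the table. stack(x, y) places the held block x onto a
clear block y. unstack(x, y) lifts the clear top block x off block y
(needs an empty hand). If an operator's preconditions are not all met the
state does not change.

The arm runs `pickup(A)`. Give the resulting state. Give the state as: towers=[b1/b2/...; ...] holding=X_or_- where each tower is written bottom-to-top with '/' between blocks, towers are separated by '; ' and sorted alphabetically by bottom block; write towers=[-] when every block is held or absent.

towers=[B/C/F; D; E; G] holding=A

before: towers=[A; B/C/F; D; E; G] holding=-
pre[pickup(A)]: clear(A) yes, ontable(A) yes, handempty yes
all met → apply pickup(A)
after:  towers=[B/C/F; D; E; G] holding=A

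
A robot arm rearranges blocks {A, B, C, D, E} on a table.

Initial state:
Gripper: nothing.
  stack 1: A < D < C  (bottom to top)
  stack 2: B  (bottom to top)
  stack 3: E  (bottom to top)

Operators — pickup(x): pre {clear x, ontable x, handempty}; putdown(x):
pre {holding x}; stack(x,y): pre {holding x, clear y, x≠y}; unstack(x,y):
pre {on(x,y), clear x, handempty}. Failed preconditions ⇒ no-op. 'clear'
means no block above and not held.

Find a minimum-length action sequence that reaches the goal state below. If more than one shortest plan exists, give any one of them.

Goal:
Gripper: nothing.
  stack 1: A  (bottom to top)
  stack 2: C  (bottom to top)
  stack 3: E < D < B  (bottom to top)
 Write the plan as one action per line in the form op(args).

step 1 (unstack(C, D)): towers=[A/D; B; E] holding=C
step 2 (putdown(C)): towers=[A/D; B; C; E] holding=-
step 3 (unstack(D, A)): towers=[A; B; C; E] holding=D
step 4 (stack(D, E)): towers=[A; B; C; E/D] holding=-
step 5 (pickup(B)): towers=[A; C; E/D] holding=B
step 6 (stack(B, D)): towers=[A; C; E/D/B] holding=-
goal check: towers=[A; C; E/D/B] holding=- — reached (length 6, optimal by BFS)

unstack(C, D)
putdown(C)
unstack(D, A)
stack(D, E)
pickup(B)
stack(B, D)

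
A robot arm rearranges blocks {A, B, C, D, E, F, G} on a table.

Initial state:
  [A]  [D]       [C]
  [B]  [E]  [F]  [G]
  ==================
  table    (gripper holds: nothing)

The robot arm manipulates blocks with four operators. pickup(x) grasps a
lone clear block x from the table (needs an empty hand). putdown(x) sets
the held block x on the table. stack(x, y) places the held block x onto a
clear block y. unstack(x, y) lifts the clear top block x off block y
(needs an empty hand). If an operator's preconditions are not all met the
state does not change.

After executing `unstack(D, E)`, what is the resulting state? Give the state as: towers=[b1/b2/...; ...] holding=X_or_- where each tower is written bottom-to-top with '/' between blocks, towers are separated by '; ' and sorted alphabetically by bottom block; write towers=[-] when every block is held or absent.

towers=[B/A; E; F; G/C] holding=D

before: towers=[B/A; E/D; F; G/C] holding=-
pre[unstack(D, E)]: on(D,E) ✓, clear(D) ✓, handempty ✓
all met → apply unstack(D, E)
after:  towers=[B/A; E; F; G/C] holding=D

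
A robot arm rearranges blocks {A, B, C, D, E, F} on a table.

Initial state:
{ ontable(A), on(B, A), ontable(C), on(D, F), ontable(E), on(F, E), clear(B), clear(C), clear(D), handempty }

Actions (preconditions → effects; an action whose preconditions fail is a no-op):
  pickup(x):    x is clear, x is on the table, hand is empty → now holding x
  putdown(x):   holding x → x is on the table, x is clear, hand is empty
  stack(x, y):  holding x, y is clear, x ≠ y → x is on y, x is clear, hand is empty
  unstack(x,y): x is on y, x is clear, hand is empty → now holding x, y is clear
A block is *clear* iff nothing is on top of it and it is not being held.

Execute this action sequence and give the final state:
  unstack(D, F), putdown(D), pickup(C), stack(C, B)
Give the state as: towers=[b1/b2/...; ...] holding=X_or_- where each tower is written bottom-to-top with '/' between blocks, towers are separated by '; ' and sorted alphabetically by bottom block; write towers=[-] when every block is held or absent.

towers=[A/B/C; D; E/F] holding=-

step 1 (unstack(D, F)): towers=[A/B; C; E/F] holding=D
step 2 (putdown(D)): towers=[A/B; C; D; E/F] holding=-
step 3 (pickup(C)): towers=[A/B; D; E/F] holding=C
step 4 (stack(C, B)): towers=[A/B/C; D; E/F] holding=-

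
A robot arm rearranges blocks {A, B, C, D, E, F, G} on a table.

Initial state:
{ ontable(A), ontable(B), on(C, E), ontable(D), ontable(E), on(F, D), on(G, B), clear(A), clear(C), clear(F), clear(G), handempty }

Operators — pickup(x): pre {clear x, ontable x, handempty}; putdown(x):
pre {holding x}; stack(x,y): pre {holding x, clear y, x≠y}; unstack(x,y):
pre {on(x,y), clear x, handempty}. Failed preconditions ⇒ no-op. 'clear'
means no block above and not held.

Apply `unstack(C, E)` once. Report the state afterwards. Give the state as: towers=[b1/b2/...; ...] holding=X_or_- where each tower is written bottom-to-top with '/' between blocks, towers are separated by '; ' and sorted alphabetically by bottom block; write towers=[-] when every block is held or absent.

before: towers=[A; B/G; D/F; E/C] holding=-
pre[unstack(C, E)]: on(C,E) ok, clear(C) ok, handempty ok
all met → apply unstack(C, E)
after:  towers=[A; B/G; D/F; E] holding=C

towers=[A; B/G; D/F; E] holding=C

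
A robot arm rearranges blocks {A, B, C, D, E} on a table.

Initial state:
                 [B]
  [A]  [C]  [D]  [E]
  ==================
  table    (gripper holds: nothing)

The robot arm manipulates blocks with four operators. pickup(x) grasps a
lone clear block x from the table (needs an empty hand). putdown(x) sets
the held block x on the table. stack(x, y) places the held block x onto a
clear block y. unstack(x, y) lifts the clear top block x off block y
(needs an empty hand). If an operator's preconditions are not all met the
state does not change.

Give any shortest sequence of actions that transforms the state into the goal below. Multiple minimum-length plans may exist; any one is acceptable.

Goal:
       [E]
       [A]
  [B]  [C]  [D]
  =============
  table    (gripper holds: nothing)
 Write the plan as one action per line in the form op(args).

step 1 (unstack(B, E)): towers=[A; C; D; E] holding=B
step 2 (putdown(B)): towers=[A; B; C; D; E] holding=-
step 3 (pickup(A)): towers=[B; C; D; E] holding=A
step 4 (stack(A, C)): towers=[B; C/A; D; E] holding=-
step 5 (pickup(E)): towers=[B; C/A; D] holding=E
step 6 (stack(E, A)): towers=[B; C/A/E; D] holding=-
goal check: towers=[B; C/A/E; D] holding=- — reached (length 6, optimal by BFS)

unstack(B, E)
putdown(B)
pickup(A)
stack(A, C)
pickup(E)
stack(E, A)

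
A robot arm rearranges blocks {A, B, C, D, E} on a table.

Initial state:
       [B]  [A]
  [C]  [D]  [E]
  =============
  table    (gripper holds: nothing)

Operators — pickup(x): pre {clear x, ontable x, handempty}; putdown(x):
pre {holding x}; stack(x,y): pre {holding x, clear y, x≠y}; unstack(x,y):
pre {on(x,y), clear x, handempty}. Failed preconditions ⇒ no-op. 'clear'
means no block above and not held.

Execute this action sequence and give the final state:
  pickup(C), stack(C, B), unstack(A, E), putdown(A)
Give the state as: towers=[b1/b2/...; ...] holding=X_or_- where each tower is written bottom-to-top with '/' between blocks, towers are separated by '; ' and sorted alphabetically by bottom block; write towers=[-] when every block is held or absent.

towers=[A; D/B/C; E] holding=-

step 1 (pickup(C)): towers=[D/B; E/A] holding=C
step 2 (stack(C, B)): towers=[D/B/C; E/A] holding=-
step 3 (unstack(A, E)): towers=[D/B/C; E] holding=A
step 4 (putdown(A)): towers=[A; D/B/C; E] holding=-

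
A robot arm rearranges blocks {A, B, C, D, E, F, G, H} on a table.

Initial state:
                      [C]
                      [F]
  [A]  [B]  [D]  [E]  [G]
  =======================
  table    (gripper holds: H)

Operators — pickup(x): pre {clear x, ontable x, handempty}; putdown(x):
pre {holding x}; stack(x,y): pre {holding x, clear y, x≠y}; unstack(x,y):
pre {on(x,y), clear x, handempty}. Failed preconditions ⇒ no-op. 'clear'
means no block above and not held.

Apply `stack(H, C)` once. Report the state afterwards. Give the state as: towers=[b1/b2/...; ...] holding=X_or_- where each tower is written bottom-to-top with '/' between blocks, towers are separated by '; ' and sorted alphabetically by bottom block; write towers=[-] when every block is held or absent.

towers=[A; B; D; E; G/F/C/H] holding=-

before: towers=[A; B; D; E; G/F/C] holding=H
pre[stack(H, C)]: holding(H) ✓, clear(C) ✓, H≠C ✓
all met → apply stack(H, C)
after:  towers=[A; B; D; E; G/F/C/H] holding=-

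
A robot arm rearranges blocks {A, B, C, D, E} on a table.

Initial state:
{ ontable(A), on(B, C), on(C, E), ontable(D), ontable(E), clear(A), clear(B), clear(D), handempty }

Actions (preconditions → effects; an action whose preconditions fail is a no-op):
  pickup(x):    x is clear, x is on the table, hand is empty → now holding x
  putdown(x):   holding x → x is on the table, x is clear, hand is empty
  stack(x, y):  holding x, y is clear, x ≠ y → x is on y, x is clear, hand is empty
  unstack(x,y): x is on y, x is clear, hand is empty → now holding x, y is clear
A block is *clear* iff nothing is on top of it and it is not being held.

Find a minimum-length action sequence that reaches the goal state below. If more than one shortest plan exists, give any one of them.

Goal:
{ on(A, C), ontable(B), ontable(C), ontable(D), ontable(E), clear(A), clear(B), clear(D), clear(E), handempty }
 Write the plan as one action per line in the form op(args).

unstack(B, C)
putdown(B)
unstack(C, E)
putdown(C)
pickup(A)
stack(A, C)

step 1 (unstack(B, C)): towers=[A; D; E/C] holding=B
step 2 (putdown(B)): towers=[A; B; D; E/C] holding=-
step 3 (unstack(C, E)): towers=[A; B; D; E] holding=C
step 4 (putdown(C)): towers=[A; B; C; D; E] holding=-
step 5 (pickup(A)): towers=[B; C; D; E] holding=A
step 6 (stack(A, C)): towers=[B; C/A; D; E] holding=-
goal check: towers=[B; C/A; D; E] holding=- — reached (length 6, optimal by BFS)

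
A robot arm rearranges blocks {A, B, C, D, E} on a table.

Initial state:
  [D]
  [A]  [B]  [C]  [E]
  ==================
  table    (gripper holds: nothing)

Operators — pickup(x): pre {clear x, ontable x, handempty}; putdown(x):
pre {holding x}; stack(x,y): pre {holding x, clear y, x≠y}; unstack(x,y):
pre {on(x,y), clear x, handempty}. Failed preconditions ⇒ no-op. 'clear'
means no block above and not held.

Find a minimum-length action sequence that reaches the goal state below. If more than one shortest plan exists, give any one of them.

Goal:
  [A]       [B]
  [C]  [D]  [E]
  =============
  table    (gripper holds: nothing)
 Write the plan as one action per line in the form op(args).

step 1 (pickup(B)): towers=[A/D; C; E] holding=B
step 2 (stack(B, E)): towers=[A/D; C; E/B] holding=-
step 3 (unstack(D, A)): towers=[A; C; E/B] holding=D
step 4 (putdown(D)): towers=[A; C; D; E/B] holding=-
step 5 (pickup(A)): towers=[C; D; E/B] holding=A
step 6 (stack(A, C)): towers=[C/A; D; E/B] holding=-
goal check: towers=[C/A; D; E/B] holding=- — reached (length 6, optimal by BFS)

pickup(B)
stack(B, E)
unstack(D, A)
putdown(D)
pickup(A)
stack(A, C)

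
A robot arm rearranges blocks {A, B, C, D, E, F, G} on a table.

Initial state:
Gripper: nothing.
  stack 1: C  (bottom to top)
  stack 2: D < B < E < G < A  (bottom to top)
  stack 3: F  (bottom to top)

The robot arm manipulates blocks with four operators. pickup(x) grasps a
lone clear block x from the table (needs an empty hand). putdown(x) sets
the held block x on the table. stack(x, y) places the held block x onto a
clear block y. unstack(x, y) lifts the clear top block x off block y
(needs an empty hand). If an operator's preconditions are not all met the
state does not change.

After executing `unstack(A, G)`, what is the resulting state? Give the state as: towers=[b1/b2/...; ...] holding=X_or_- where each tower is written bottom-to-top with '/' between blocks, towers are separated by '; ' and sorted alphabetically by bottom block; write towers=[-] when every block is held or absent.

before: towers=[C; D/B/E/G/A; F] holding=-
pre[unstack(A, G)]: on(A,G) ok, clear(A) ok, handempty ok
all met → apply unstack(A, G)
after:  towers=[C; D/B/E/G; F] holding=A

towers=[C; D/B/E/G; F] holding=A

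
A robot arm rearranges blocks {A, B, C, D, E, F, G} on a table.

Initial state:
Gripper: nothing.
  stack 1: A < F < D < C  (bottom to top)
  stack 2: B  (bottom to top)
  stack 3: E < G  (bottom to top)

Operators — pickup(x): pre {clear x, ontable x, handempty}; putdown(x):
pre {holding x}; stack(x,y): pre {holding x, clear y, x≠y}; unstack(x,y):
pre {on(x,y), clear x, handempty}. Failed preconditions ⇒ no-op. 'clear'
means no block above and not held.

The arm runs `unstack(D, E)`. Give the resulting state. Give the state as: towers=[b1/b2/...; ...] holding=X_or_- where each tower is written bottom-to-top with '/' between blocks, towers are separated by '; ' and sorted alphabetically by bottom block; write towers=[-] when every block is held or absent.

before: towers=[A/F/D/C; B; E/G] holding=-
pre[unstack(D, E)]: on(D,E) no, clear(D) no, handempty yes
on(D,E), clear(D) unmet → unstack(D, E) is a no-op
after:  towers=[A/F/D/C; B; E/G] holding=-

towers=[A/F/D/C; B; E/G] holding=-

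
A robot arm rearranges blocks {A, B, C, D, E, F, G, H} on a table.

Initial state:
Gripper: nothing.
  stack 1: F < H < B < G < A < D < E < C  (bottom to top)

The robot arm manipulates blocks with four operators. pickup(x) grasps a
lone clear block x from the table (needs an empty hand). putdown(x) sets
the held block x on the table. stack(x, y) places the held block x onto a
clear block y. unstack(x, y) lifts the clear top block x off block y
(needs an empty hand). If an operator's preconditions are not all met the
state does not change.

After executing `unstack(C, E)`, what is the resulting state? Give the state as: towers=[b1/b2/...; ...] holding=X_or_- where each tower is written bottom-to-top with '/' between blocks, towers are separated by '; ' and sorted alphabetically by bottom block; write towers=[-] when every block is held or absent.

towers=[F/H/B/G/A/D/E] holding=C

before: towers=[F/H/B/G/A/D/E/C] holding=-
pre[unstack(C, E)]: on(C,E) yes, clear(C) yes, handempty yes
all met → apply unstack(C, E)
after:  towers=[F/H/B/G/A/D/E] holding=C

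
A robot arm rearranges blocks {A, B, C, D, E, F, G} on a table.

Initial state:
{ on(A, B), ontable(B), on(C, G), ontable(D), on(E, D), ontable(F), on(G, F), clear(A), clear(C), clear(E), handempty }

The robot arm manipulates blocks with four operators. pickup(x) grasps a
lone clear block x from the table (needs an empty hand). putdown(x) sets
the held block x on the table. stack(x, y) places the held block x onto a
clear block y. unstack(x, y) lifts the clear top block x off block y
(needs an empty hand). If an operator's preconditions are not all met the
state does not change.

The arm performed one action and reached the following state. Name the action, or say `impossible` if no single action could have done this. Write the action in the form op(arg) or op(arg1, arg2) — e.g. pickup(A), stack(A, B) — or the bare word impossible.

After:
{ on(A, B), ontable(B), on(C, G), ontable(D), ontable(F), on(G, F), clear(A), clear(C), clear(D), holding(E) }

target: towers=[B/A; D; F/G/C] holding=E
     unstack(A, B) → towers=[B; D/E; F/G/C] holding=A
     unstack(E, D) → towers=[B/A; D; F/G/C] holding=E  ← match
     unstack(C, G) → towers=[B/A; D/E; F/G] holding=C

unstack(E, D)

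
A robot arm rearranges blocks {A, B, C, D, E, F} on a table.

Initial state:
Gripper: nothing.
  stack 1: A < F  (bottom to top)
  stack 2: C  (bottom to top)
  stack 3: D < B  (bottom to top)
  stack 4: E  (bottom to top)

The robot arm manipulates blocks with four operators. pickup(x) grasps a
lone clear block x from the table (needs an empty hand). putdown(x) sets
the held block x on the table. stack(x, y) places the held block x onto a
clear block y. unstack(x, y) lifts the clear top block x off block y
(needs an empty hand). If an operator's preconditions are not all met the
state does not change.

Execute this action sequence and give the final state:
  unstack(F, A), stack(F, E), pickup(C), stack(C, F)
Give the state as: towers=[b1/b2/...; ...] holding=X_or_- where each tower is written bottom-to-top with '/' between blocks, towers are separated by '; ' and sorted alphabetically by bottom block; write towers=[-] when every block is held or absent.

step 1 (unstack(F, A)): towers=[A; C; D/B; E] holding=F
step 2 (stack(F, E)): towers=[A; C; D/B; E/F] holding=-
step 3 (pickup(C)): towers=[A; D/B; E/F] holding=C
step 4 (stack(C, F)): towers=[A; D/B; E/F/C] holding=-

towers=[A; D/B; E/F/C] holding=-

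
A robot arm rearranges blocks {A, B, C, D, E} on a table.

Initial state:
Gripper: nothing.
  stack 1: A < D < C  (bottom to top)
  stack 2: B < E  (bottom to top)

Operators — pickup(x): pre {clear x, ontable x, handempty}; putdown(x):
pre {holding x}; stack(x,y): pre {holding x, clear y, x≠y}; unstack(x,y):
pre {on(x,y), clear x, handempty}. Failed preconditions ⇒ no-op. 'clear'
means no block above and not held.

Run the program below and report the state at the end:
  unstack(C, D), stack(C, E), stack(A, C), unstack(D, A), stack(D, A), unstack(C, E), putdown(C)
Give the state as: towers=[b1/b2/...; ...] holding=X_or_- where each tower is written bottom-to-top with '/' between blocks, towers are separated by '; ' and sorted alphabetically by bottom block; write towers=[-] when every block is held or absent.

step 1 (unstack(C, D)): towers=[A/D; B/E] holding=C
step 2 (stack(C, E)): towers=[A/D; B/E/C] holding=-
step 3 (stack(A, C)) [no-op]: towers=[A/D; B/E/C] holding=-
step 4 (unstack(D, A)): towers=[A; B/E/C] holding=D
step 5 (stack(D, A)): towers=[A/D; B/E/C] holding=-
step 6 (unstack(C, E)): towers=[A/D; B/E] holding=C
step 7 (putdown(C)): towers=[A/D; B/E; C] holding=-

towers=[A/D; B/E; C] holding=-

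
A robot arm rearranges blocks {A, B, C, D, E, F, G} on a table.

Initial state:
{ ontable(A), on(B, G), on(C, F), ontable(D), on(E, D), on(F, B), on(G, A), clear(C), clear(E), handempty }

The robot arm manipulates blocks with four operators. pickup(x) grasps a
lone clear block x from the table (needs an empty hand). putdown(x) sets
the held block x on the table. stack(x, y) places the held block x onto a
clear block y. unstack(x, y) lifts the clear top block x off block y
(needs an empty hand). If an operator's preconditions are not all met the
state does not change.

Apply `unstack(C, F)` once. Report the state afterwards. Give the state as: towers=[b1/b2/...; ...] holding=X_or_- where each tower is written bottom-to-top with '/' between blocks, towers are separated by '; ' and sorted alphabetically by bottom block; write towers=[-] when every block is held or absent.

before: towers=[A/G/B/F/C; D/E] holding=-
pre[unstack(C, F)]: on(C,F) yes, clear(C) yes, handempty yes
all met → apply unstack(C, F)
after:  towers=[A/G/B/F; D/E] holding=C

towers=[A/G/B/F; D/E] holding=C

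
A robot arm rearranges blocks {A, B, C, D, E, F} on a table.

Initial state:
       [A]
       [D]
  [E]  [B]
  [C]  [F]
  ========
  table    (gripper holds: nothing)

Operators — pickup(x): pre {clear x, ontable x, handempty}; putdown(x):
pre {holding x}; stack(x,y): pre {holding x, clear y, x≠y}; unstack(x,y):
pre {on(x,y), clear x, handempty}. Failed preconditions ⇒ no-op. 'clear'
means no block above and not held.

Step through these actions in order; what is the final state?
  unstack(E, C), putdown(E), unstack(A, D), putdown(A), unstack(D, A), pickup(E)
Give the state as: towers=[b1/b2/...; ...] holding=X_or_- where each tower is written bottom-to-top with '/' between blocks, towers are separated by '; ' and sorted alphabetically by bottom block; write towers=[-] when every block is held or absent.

step 1 (unstack(E, C)): towers=[C; F/B/D/A] holding=E
step 2 (putdown(E)): towers=[C; E; F/B/D/A] holding=-
step 3 (unstack(A, D)): towers=[C; E; F/B/D] holding=A
step 4 (putdown(A)): towers=[A; C; E; F/B/D] holding=-
step 5 (unstack(D, A)) [no-op]: towers=[A; C; E; F/B/D] holding=-
step 6 (pickup(E)): towers=[A; C; F/B/D] holding=E

towers=[A; C; F/B/D] holding=E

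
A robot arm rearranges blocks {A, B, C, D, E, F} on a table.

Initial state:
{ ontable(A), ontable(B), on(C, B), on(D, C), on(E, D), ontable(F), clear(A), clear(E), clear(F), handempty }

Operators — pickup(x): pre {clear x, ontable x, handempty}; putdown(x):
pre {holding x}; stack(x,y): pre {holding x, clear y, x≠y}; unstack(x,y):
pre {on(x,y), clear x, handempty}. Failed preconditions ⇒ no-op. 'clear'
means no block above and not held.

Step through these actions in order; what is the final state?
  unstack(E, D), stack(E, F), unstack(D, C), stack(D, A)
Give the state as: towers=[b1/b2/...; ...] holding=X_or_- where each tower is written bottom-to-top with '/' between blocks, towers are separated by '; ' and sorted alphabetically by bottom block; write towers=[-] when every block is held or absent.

towers=[A/D; B/C; F/E] holding=-

step 1 (unstack(E, D)): towers=[A; B/C/D; F] holding=E
step 2 (stack(E, F)): towers=[A; B/C/D; F/E] holding=-
step 3 (unstack(D, C)): towers=[A; B/C; F/E] holding=D
step 4 (stack(D, A)): towers=[A/D; B/C; F/E] holding=-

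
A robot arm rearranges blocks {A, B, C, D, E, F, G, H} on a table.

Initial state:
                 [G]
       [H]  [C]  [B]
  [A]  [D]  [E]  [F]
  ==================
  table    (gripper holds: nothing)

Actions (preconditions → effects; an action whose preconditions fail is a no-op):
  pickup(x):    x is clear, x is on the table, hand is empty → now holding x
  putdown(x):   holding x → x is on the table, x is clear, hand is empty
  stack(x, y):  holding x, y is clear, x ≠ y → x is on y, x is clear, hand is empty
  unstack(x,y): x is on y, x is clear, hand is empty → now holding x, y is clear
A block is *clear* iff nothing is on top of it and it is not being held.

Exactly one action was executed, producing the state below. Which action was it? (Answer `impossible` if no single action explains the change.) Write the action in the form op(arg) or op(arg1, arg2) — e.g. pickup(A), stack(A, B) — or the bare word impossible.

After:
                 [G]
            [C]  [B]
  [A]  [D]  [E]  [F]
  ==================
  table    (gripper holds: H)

unstack(H, D)

target: towers=[A; D; E/C; F/B/G] holding=H
     unstack(G, B) → towers=[A; D/H; E/C; F/B] holding=G
         pickup(A) → towers=[D/H; E/C; F/B/G] holding=A
     unstack(H, D) → towers=[A; D; E/C; F/B/G] holding=H  ← match
     unstack(C, E) → towers=[A; D/H; E; F/B/G] holding=C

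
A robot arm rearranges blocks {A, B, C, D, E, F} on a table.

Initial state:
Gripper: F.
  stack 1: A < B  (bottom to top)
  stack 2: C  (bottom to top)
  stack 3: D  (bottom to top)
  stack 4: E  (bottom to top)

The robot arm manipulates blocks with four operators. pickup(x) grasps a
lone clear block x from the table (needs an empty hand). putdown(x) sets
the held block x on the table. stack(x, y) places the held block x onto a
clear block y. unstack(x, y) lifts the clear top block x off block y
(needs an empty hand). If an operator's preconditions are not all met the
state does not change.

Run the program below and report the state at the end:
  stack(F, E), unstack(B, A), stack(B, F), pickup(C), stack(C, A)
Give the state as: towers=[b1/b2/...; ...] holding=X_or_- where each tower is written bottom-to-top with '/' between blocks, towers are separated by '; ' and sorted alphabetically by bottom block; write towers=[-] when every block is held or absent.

towers=[A/C; D; E/F/B] holding=-

step 1 (stack(F, E)): towers=[A/B; C; D; E/F] holding=-
step 2 (unstack(B, A)): towers=[A; C; D; E/F] holding=B
step 3 (stack(B, F)): towers=[A; C; D; E/F/B] holding=-
step 4 (pickup(C)): towers=[A; D; E/F/B] holding=C
step 5 (stack(C, A)): towers=[A/C; D; E/F/B] holding=-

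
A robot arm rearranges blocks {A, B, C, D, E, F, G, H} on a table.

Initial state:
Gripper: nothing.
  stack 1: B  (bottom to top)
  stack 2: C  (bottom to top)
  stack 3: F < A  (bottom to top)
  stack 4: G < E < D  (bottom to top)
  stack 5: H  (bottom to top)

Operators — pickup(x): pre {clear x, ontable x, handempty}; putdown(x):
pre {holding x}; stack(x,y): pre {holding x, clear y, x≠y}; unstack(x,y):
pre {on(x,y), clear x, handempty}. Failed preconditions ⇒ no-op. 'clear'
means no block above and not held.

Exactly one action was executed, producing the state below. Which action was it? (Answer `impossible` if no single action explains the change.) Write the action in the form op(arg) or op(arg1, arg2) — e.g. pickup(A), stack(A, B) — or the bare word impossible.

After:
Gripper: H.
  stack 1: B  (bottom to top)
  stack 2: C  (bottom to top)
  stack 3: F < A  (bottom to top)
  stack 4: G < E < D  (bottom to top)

pickup(H)

target: towers=[B; C; F/A; G/E/D] holding=H
     unstack(A, F) → towers=[B; C; F; G/E/D; H] holding=A
         pickup(H) → towers=[B; C; F/A; G/E/D] holding=H  ← match
         pickup(B) → towers=[C; F/A; G/E/D; H] holding=B
     unstack(D, E) → towers=[B; C; F/A; G/E; H] holding=D
         pickup(C) → towers=[B; F/A; G/E/D; H] holding=C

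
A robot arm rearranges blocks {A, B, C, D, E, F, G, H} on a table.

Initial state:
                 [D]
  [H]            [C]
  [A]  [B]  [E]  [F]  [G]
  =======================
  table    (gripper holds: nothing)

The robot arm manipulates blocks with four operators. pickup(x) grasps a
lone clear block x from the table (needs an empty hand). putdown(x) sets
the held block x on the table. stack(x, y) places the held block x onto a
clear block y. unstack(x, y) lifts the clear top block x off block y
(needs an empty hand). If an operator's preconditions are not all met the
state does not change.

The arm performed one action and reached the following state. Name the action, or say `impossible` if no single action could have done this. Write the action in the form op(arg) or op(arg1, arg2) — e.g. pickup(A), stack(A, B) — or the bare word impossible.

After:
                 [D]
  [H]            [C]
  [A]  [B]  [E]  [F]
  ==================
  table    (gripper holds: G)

target: towers=[A/H; B; E; F/C/D] holding=G
         pickup(G) → towers=[A/H; B; E; F/C/D] holding=G  ← match
         pickup(E) → towers=[A/H; B; F/C/D; G] holding=E
     unstack(H, A) → towers=[A; B; E; F/C/D; G] holding=H
         pickup(B) → towers=[A/H; E; F/C/D; G] holding=B
     unstack(D, C) → towers=[A/H; B; E; F/C; G] holding=D

pickup(G)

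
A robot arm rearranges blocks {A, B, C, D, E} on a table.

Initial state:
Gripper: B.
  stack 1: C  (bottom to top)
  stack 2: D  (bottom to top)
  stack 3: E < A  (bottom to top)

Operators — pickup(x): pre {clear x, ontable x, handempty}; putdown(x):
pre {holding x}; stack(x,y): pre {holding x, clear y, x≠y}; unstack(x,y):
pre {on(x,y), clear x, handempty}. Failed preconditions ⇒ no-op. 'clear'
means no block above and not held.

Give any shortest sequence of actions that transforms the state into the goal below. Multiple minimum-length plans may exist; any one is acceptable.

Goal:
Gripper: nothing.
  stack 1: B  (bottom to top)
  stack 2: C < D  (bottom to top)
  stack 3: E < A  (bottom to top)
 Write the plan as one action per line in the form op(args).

step 1 (putdown(B)): towers=[B; C; D; E/A] holding=-
step 2 (pickup(D)): towers=[B; C; E/A] holding=D
step 3 (stack(D, C)): towers=[B; C/D; E/A] holding=-
goal check: towers=[B; C/D; E/A] holding=- — reached (length 3, optimal by BFS)

putdown(B)
pickup(D)
stack(D, C)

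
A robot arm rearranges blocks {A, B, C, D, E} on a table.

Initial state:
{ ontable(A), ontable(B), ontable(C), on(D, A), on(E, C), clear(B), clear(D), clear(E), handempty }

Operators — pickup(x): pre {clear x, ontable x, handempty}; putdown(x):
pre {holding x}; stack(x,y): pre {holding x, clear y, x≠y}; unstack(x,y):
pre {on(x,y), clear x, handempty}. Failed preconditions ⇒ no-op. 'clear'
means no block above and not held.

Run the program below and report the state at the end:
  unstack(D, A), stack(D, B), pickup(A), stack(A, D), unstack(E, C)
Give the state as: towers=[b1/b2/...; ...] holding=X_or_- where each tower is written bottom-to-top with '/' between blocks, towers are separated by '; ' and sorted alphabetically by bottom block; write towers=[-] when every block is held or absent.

step 1 (unstack(D, A)): towers=[A; B; C/E] holding=D
step 2 (stack(D, B)): towers=[A; B/D; C/E] holding=-
step 3 (pickup(A)): towers=[B/D; C/E] holding=A
step 4 (stack(A, D)): towers=[B/D/A; C/E] holding=-
step 5 (unstack(E, C)): towers=[B/D/A; C] holding=E

towers=[B/D/A; C] holding=E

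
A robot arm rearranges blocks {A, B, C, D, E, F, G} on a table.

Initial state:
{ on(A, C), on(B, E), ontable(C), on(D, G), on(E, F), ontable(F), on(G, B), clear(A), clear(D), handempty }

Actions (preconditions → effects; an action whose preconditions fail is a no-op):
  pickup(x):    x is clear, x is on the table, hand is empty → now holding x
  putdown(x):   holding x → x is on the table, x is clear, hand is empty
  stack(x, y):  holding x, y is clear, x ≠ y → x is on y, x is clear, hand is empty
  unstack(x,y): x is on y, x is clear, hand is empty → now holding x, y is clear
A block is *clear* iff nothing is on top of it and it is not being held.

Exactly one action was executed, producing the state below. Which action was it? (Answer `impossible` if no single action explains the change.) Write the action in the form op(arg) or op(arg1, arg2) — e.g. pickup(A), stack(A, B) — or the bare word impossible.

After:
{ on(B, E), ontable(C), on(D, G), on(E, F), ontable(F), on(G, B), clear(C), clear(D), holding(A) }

target: towers=[C; F/E/B/G/D] holding=A
     unstack(D, G) → towers=[C/A; F/E/B/G] holding=D
     unstack(A, C) → towers=[C; F/E/B/G/D] holding=A  ← match

unstack(A, C)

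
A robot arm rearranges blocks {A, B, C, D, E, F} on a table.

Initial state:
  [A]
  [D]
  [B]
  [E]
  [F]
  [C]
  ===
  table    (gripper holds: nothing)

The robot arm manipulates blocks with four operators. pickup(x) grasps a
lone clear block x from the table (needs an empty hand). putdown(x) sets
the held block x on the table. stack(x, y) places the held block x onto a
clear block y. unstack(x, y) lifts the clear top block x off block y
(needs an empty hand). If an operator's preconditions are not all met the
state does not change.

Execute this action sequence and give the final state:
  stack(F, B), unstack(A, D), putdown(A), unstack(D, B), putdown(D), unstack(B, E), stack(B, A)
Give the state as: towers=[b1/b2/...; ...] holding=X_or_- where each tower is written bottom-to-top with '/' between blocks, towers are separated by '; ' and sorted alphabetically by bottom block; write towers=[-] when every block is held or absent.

towers=[A/B; C/F/E; D] holding=-

step 1 (stack(F, B)) [no-op]: towers=[C/F/E/B/D/A] holding=-
step 2 (unstack(A, D)): towers=[C/F/E/B/D] holding=A
step 3 (putdown(A)): towers=[A; C/F/E/B/D] holding=-
step 4 (unstack(D, B)): towers=[A; C/F/E/B] holding=D
step 5 (putdown(D)): towers=[A; C/F/E/B; D] holding=-
step 6 (unstack(B, E)): towers=[A; C/F/E; D] holding=B
step 7 (stack(B, A)): towers=[A/B; C/F/E; D] holding=-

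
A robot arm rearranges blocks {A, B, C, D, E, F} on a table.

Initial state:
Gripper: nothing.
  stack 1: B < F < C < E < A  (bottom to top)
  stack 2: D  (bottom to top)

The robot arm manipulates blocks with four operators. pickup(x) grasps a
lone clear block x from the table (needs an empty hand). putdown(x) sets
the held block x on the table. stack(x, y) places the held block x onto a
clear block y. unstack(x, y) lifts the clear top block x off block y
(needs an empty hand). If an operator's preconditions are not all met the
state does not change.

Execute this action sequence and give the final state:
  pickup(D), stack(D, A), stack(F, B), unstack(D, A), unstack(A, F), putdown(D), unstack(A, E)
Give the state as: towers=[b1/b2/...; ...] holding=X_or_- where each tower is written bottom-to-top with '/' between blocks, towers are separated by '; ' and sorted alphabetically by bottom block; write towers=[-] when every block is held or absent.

towers=[B/F/C/E; D] holding=A

step 1 (pickup(D)): towers=[B/F/C/E/A] holding=D
step 2 (stack(D, A)): towers=[B/F/C/E/A/D] holding=-
step 3 (stack(F, B)) [no-op]: towers=[B/F/C/E/A/D] holding=-
step 4 (unstack(D, A)): towers=[B/F/C/E/A] holding=D
step 5 (unstack(A, F)) [no-op]: towers=[B/F/C/E/A] holding=D
step 6 (putdown(D)): towers=[B/F/C/E/A; D] holding=-
step 7 (unstack(A, E)): towers=[B/F/C/E; D] holding=A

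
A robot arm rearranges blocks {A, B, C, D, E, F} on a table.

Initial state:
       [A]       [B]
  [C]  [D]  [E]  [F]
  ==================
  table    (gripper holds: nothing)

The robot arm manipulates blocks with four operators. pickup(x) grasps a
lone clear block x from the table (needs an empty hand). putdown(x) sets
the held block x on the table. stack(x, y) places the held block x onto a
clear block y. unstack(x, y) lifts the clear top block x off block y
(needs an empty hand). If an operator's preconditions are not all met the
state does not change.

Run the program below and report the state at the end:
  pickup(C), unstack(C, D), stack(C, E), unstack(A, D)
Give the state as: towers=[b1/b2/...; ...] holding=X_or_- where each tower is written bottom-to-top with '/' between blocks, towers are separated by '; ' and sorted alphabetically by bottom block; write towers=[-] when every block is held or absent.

step 1 (pickup(C)): towers=[D/A; E; F/B] holding=C
step 2 (unstack(C, D)) [no-op]: towers=[D/A; E; F/B] holding=C
step 3 (stack(C, E)): towers=[D/A; E/C; F/B] holding=-
step 4 (unstack(A, D)): towers=[D; E/C; F/B] holding=A

towers=[D; E/C; F/B] holding=A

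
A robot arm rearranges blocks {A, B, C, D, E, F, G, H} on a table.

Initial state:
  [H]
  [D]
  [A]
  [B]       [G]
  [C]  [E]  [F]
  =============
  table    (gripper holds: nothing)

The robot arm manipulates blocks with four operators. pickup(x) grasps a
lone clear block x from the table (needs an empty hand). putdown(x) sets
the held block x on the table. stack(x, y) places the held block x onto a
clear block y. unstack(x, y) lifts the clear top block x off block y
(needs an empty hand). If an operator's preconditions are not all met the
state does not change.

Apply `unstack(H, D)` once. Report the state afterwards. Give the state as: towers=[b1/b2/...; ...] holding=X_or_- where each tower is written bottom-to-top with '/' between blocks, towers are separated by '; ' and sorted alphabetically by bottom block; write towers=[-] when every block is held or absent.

before: towers=[C/B/A/D/H; E; F/G] holding=-
pre[unstack(H, D)]: on(H,D) ok, clear(H) ok, handempty ok
all met → apply unstack(H, D)
after:  towers=[C/B/A/D; E; F/G] holding=H

towers=[C/B/A/D; E; F/G] holding=H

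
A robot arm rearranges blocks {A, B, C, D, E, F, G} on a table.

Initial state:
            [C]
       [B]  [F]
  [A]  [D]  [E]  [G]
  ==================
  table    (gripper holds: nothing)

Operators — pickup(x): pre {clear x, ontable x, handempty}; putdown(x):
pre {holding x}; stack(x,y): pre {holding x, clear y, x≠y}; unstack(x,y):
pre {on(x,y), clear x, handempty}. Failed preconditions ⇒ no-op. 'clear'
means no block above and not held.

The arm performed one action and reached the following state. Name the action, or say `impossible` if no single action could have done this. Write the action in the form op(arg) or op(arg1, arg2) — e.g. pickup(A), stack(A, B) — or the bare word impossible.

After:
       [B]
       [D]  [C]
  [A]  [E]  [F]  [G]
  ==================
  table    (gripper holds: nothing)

impossible

target: towers=[A; E/D/B; F/C; G] holding=-
     unstack(B, D) → towers=[A; D; E/F/C; G] holding=B
         pickup(G) → towers=[A; D/B; E/F/C] holding=G
         pickup(A) → towers=[D/B; E/F/C; G] holding=A
     unstack(C, F) → towers=[A; D/B; E/F; G] holding=C
none of the 4 applicable actions match → impossible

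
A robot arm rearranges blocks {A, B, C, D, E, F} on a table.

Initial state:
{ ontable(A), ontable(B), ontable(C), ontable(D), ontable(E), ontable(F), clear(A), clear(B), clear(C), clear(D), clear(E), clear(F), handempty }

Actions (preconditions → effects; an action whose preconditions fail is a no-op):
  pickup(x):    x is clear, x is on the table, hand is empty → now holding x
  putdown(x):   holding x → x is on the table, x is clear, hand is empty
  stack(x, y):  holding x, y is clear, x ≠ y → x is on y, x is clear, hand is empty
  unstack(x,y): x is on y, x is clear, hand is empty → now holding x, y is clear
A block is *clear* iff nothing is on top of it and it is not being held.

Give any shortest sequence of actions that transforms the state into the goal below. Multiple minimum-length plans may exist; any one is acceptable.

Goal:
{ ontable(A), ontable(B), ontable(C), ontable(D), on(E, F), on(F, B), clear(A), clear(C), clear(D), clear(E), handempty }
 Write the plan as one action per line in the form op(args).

step 1 (pickup(F)): towers=[A; B; C; D; E] holding=F
step 2 (stack(F, B)): towers=[A; B/F; C; D; E] holding=-
step 3 (pickup(E)): towers=[A; B/F; C; D] holding=E
step 4 (stack(E, F)): towers=[A; B/F/E; C; D] holding=-
goal check: towers=[A; B/F/E; C; D] holding=- — reached (length 4, optimal by BFS)

pickup(F)
stack(F, B)
pickup(E)
stack(E, F)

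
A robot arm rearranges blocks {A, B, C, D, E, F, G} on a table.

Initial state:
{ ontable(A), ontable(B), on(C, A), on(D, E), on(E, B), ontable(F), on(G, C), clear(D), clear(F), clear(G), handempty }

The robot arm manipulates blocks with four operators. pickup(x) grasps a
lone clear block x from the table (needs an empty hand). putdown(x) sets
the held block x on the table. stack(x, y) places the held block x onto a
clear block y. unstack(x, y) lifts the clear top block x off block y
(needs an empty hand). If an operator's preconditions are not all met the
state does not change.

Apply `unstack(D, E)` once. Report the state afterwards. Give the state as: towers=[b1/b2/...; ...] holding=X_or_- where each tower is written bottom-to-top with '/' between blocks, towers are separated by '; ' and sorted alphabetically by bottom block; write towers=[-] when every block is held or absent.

towers=[A/C/G; B/E; F] holding=D

before: towers=[A/C/G; B/E/D; F] holding=-
pre[unstack(D, E)]: on(D,E) yes, clear(D) yes, handempty yes
all met → apply unstack(D, E)
after:  towers=[A/C/G; B/E; F] holding=D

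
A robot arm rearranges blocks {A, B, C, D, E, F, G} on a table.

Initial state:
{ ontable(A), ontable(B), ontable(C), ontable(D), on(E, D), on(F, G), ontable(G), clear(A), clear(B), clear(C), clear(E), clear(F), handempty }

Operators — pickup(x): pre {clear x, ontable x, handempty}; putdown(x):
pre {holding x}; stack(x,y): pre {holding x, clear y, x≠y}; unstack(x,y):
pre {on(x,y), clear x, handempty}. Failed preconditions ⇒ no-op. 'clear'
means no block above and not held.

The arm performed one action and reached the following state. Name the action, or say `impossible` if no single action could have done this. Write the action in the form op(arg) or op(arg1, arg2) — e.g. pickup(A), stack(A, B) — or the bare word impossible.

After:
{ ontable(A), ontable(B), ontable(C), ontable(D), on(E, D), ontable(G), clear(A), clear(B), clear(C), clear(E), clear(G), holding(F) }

target: towers=[A; B; C; D/E; G] holding=F
         pickup(B) → towers=[A; C; D/E; G/F] holding=B
     unstack(F, G) → towers=[A; B; C; D/E; G] holding=F  ← match
         pickup(A) → towers=[B; C; D/E; G/F] holding=A
     unstack(E, D) → towers=[A; B; C; D; G/F] holding=E
         pickup(C) → towers=[A; B; D/E; G/F] holding=C

unstack(F, G)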